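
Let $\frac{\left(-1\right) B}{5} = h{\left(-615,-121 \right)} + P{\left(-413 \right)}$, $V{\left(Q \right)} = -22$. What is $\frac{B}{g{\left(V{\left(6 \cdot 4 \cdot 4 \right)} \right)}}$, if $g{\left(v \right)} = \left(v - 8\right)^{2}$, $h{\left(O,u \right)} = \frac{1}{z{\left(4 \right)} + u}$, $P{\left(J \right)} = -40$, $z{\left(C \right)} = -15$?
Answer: $\frac{5441}{24480} \approx 0.22226$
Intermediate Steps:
$h{\left(O,u \right)} = \frac{1}{-15 + u}$
$g{\left(v \right)} = \left(-8 + v\right)^{2}$
$B = \frac{27205}{136}$ ($B = - 5 \left(\frac{1}{-15 - 121} - 40\right) = - 5 \left(\frac{1}{-136} - 40\right) = - 5 \left(- \frac{1}{136} - 40\right) = \left(-5\right) \left(- \frac{5441}{136}\right) = \frac{27205}{136} \approx 200.04$)
$\frac{B}{g{\left(V{\left(6 \cdot 4 \cdot 4 \right)} \right)}} = \frac{27205}{136 \left(-8 - 22\right)^{2}} = \frac{27205}{136 \left(-30\right)^{2}} = \frac{27205}{136 \cdot 900} = \frac{27205}{136} \cdot \frac{1}{900} = \frac{5441}{24480}$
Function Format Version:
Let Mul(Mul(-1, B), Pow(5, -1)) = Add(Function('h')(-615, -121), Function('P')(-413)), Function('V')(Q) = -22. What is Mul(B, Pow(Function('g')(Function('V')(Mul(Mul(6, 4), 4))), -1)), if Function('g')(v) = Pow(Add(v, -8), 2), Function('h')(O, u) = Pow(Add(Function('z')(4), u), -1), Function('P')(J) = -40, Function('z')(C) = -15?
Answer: Rational(5441, 24480) ≈ 0.22226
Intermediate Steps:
Function('h')(O, u) = Pow(Add(-15, u), -1)
Function('g')(v) = Pow(Add(-8, v), 2)
B = Rational(27205, 136) (B = Mul(-5, Add(Pow(Add(-15, -121), -1), -40)) = Mul(-5, Add(Pow(-136, -1), -40)) = Mul(-5, Add(Rational(-1, 136), -40)) = Mul(-5, Rational(-5441, 136)) = Rational(27205, 136) ≈ 200.04)
Mul(B, Pow(Function('g')(Function('V')(Mul(Mul(6, 4), 4))), -1)) = Mul(Rational(27205, 136), Pow(Pow(Add(-8, -22), 2), -1)) = Mul(Rational(27205, 136), Pow(Pow(-30, 2), -1)) = Mul(Rational(27205, 136), Pow(900, -1)) = Mul(Rational(27205, 136), Rational(1, 900)) = Rational(5441, 24480)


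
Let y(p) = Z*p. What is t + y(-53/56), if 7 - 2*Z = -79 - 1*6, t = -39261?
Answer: -1100527/28 ≈ -39305.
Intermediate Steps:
Z = 46 (Z = 7/2 - (-79 - 1*6)/2 = 7/2 - (-79 - 6)/2 = 7/2 - ½*(-85) = 7/2 + 85/2 = 46)
y(p) = 46*p
t + y(-53/56) = -39261 + 46*(-53/56) = -39261 - 1219/28 = -1100527/28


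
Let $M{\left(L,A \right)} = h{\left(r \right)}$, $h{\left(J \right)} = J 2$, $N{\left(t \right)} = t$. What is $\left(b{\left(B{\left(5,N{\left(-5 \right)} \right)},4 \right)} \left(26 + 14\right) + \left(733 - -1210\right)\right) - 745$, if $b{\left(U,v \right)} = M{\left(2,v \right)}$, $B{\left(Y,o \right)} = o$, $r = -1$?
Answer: $1118$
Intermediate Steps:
$h{\left(J \right)} = 2 J$
$M{\left(L,A \right)} = -2$ ($M{\left(L,A \right)} = 2 \left(-1\right) = -2$)
$b{\left(U,v \right)} = -2$
$\left(b{\left(B{\left(5,N{\left(-5 \right)} \right)},4 \right)} \left(26 + 14\right) + \left(733 - -1210\right)\right) - 745 = \left(- 2 \left(26 + 14\right) + \left(733 - -1210\right)\right) - 745 = \left(\left(-2\right) 40 + \left(733 + 1210\right)\right) - 745 = \left(-80 + 1943\right) - 745 = 1863 - 745 = 1118$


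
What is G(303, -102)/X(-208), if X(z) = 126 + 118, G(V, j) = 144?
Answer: 36/61 ≈ 0.59016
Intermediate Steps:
X(z) = 244
G(303, -102)/X(-208) = 144/244 = 144*(1/244) = 36/61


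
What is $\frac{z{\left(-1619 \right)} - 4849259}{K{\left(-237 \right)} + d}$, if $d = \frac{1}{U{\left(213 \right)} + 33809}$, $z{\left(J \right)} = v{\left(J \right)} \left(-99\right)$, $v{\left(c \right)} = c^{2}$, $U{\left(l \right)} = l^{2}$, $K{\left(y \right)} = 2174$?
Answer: $- \frac{20930244909244}{172132973} \approx -1.2159 \cdot 10^{5}$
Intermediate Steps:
$z{\left(J \right)} = - 99 J^{2}$ ($z{\left(J \right)} = J^{2} \left(-99\right) = - 99 J^{2}$)
$d = \frac{1}{79178}$ ($d = \frac{1}{213^{2} + 33809} = \frac{1}{45369 + 33809} = \frac{1}{79178} \approx 1.263 \cdot 10^{-5}$)
$\frac{z{\left(-1619 \right)} - 4849259}{K{\left(-237 \right)} + d} = \frac{- 99 \left(-1619\right)^{2} - 4849259}{2174 + \frac{1}{79178}} = \frac{\left(-99\right) 2621161 - 4849259}{\frac{172132973}{79178}} = \left(-259494939 - 4849259\right) \frac{79178}{172132973} = \left(-264344198\right) \frac{79178}{172132973} = - \frac{20930244909244}{172132973}$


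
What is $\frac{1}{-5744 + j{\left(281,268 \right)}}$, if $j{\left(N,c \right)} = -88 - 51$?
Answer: $- \frac{1}{5883} \approx -0.00016998$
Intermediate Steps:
$j{\left(N,c \right)} = -139$
$\frac{1}{-5744 + j{\left(281,268 \right)}} = \frac{1}{-5744 - 139} = \frac{1}{-5883} = - \frac{1}{5883}$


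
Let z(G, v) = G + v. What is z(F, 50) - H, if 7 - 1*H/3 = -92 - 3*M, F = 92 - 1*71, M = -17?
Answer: -73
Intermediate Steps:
F = 21 (F = 92 - 71 = 21)
H = 144 (H = 21 - 3*(-92 - 3*(-17)) = 21 - 3*(-92 + 51) = 21 - 3*(-41) = 21 + 123 = 144)
z(F, 50) - H = (21 + 50) - 1*144 = 71 - 144 = -73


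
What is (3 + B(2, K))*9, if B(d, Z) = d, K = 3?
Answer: 45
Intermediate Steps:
(3 + B(2, K))*9 = (3 + 2)*9 = 5*9 = 45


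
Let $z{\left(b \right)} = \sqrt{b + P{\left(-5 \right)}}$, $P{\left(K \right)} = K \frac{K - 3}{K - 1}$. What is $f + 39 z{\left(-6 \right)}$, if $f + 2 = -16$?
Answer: $-18 + 13 i \sqrt{114} \approx -18.0 + 138.8 i$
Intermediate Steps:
$P{\left(K \right)} = \frac{K \left(-3 + K\right)}{-1 + K}$ ($P{\left(K \right)} = K \frac{-3 + K}{-1 + K} = \frac{K \left(-3 + K\right)}{-1 + K}$)
$z{\left(b \right)} = \sqrt{- \frac{20}{3} + b}$ ($z{\left(b \right)} = \sqrt{b - \frac{5 \left(-3 - 5\right)}{-1 - 5}} = \sqrt{b - 5 \frac{1}{-6} \left(-8\right)} = \sqrt{b - \left(- \frac{5}{6}\right) \left(-8\right)} = \sqrt{b - \frac{20}{3}} = \sqrt{- \frac{20}{3} + b}$)
$f = -18$ ($f = -2 - 16 = -18$)
$f + 39 z{\left(-6 \right)} = -18 + 39 \frac{\sqrt{-60 + 9 \left(-6\right)}}{3} = -18 + 39 \frac{\sqrt{-60 - 54}}{3} = -18 + 39 \frac{\sqrt{-114}}{3} = -18 + 39 \frac{i \sqrt{114}}{3} = -18 + 13 i \sqrt{114}$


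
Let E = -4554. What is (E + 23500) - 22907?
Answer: -3961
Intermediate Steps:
(E + 23500) - 22907 = (-4554 + 23500) - 22907 = 18946 - 22907 = -3961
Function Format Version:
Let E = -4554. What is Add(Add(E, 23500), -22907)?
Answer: -3961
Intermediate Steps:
Add(Add(E, 23500), -22907) = Add(Add(-4554, 23500), -22907) = Add(18946, -22907) = -3961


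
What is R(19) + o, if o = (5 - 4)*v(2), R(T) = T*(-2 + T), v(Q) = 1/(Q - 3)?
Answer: 322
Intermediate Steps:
v(Q) = 1/(-3 + Q)
o = -1 (o = (5 - 4)/(-3 + 2) = 1/(-1) = 1*(-1) = -1)
R(19) + o = 19*(-2 + 19) - 1 = 19*17 - 1 = 323 - 1 = 322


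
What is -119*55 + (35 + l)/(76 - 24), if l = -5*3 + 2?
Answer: -170159/26 ≈ -6544.6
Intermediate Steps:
l = -13 (l = -15 + 2 = -13)
-119*55 + (35 + l)/(76 - 24) = -119*55 + (35 - 13)/(76 - 24) = -6545 + 22/52 = -6545 + 22*(1/52) = -6545 + 11/26 = -170159/26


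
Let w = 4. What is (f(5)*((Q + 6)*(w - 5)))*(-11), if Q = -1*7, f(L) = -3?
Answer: 33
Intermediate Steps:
Q = -7
(f(5)*((Q + 6)*(w - 5)))*(-11) = -3*(-7 + 6)*(4 - 5)*(-11) = -(-3)*(-1)*(-11) = -3*1*(-11) = -3*(-11) = 33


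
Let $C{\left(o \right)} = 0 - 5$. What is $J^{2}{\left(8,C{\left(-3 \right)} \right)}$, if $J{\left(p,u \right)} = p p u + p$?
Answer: $97344$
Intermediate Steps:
$C{\left(o \right)} = -5$ ($C{\left(o \right)} = 0 - 5 = -5$)
$J{\left(p,u \right)} = p + u p^{2}$ ($J{\left(p,u \right)} = p^{2} u + p = u p^{2} + p = p + u p^{2}$)
$J^{2}{\left(8,C{\left(-3 \right)} \right)} = \left(8 \left(1 + 8 \left(-5\right)\right)\right)^{2} = \left(8 \left(1 - 40\right)\right)^{2} = \left(8 \left(-39\right)\right)^{2} = \left(-312\right)^{2} = 97344$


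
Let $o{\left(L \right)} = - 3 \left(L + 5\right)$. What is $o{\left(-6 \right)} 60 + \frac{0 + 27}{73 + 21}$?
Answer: $\frac{16947}{94} \approx 180.29$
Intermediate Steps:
$o{\left(L \right)} = -15 - 3 L$ ($o{\left(L \right)} = - 3 \left(5 + L\right) = -15 - 3 L$)
$o{\left(-6 \right)} 60 + \frac{0 + 27}{73 + 21} = \left(-15 - -18\right) 60 + \frac{0 + 27}{73 + 21} = \left(-15 + 18\right) 60 + \frac{27}{94} = 3 \cdot 60 + 27 \cdot \frac{1}{94} = 180 + \frac{27}{94} = \frac{16947}{94}$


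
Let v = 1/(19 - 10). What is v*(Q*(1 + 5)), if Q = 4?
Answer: 8/3 ≈ 2.6667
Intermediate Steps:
v = ⅑ (v = 1/9 = ⅑ ≈ 0.11111)
v*(Q*(1 + 5)) = (4*(1 + 5))/9 = (4*6)/9 = (⅑)*24 = 8/3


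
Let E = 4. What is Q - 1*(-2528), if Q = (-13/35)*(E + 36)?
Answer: 17592/7 ≈ 2513.1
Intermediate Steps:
Q = -104/7 (Q = (-13/35)*(4 + 36) = -13*1/35*40 = -13/35*40 = -104/7 ≈ -14.857)
Q - 1*(-2528) = -104/7 - 1*(-2528) = -104/7 + 2528 = 17592/7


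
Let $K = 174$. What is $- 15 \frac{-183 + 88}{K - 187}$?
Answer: $- \frac{1425}{13} \approx -109.62$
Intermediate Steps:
$- 15 \frac{-183 + 88}{K - 187} = - 15 \frac{-183 + 88}{174 - 187} = - 15 \left(- \frac{95}{-13}\right) = - 15 \left(\left(-95\right) \left(- \frac{1}{13}\right)\right) = \left(-15\right) \frac{95}{13} = - \frac{1425}{13}$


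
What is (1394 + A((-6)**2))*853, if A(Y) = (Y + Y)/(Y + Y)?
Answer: 1189935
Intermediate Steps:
A(Y) = 1 (A(Y) = (2*Y)/((2*Y)) = (2*Y)*(1/(2*Y)) = 1)
(1394 + A((-6)**2))*853 = (1394 + 1)*853 = 1395*853 = 1189935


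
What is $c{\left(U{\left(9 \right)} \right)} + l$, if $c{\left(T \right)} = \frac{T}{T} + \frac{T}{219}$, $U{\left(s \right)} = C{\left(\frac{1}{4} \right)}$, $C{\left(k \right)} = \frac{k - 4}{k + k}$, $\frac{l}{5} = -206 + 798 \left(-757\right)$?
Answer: $- \frac{441133019}{146} \approx -3.0215 \cdot 10^{6}$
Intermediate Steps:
$l = -3021460$ ($l = 5 \left(-206 + 798 \left(-757\right)\right) = 5 \left(-206 - 604086\right) = 5 \left(-604292\right) = -3021460$)
$C{\left(k \right)} = \frac{-4 + k}{2 k}$
$U{\left(s \right)} = - \frac{15}{2}$ ($U{\left(s \right)} = \frac{-4 + \frac{1}{4}}{2 \cdot \frac{1}{4}} = \frac{\frac{1}{\frac{1}{4}} \left(-4 + \frac{1}{4}\right)}{2} = \frac{1}{2} \cdot 4 \left(- \frac{15}{4}\right) = - \frac{15}{2}$)
$c{\left(T \right)} = 1 + \frac{T}{219}$ ($c{\left(T \right)} = 1 + T \frac{1}{219} = 1 + \frac{T}{219}$)
$c{\left(U{\left(9 \right)} \right)} + l = \left(1 + \frac{1}{219} \left(- \frac{15}{2}\right)\right) - 3021460 = \left(1 - \frac{5}{146}\right) - 3021460 = \frac{141}{146} - 3021460 = - \frac{441133019}{146}$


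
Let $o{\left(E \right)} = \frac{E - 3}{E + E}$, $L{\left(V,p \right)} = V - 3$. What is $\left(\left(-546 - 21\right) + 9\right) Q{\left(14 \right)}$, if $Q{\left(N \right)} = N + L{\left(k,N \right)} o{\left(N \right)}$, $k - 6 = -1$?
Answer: $- \frac{57753}{7} \approx -8250.4$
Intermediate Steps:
$k = 5$ ($k = 6 - 1 = 5$)
$L{\left(V,p \right)} = -3 + V$ ($L{\left(V,p \right)} = V - 3 = -3 + V$)
$o{\left(E \right)} = \frac{-3 + E}{2 E}$
$Q{\left(N \right)} = N + \frac{-3 + N}{N}$ ($Q{\left(N \right)} = N + \left(-3 + 5\right) \frac{-3 + N}{2 N} = N + 2 \frac{-3 + N}{2 N} = N + \frac{-3 + N}{N}$)
$\left(\left(-546 - 21\right) + 9\right) Q{\left(14 \right)} = \left(\left(-546 - 21\right) + 9\right) \left(1 + 14 - \frac{3}{14}\right) = \left(-567 + 9\right) \left(1 + 14 - \frac{3}{14}\right) = - 558 \left(1 + 14 - \frac{3}{14}\right) = \left(-558\right) \frac{207}{14} = - \frac{57753}{7}$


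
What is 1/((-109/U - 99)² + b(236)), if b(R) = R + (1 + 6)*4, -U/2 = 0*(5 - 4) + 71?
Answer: 20164/199897897 ≈ 0.00010087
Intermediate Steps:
U = -142 (U = -2*(0*(5 - 4) + 71) = -2*(0*1 + 71) = -2*(0 + 71) = -2*71 = -142)
b(R) = 28 + R (b(R) = R + 7*4 = R + 28 = 28 + R)
1/((-109/U - 99)² + b(236)) = 1/((-109/(-142) - 99)² + (28 + 236)) = 1/((-109*(-1/142) - 99)² + 264) = 1/((109/142 - 99)² + 264) = 1/((-13949/142)² + 264) = 1/(194574601/20164 + 264) = 1/(199897897/20164) = 20164/199897897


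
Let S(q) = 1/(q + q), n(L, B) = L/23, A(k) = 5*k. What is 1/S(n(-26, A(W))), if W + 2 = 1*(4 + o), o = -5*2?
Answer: -52/23 ≈ -2.2609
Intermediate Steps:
o = -10
W = -8 (W = -2 + 1*(4 - 10) = -2 + 1*(-6) = -2 - 6 = -8)
n(L, B) = L/23 (n(L, B) = L*(1/23) = L/23)
S(q) = 1/(2*q)
1/S(n(-26, A(W))) = 1/(1/(2*(((1/23)*(-26))))) = 1/(1/(2*(-26/23))) = 1/((½)*(-23/26)) = 1/(-23/52) = -52/23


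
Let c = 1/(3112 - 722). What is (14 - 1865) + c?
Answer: -4423889/2390 ≈ -1851.0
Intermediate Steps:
c = 1/2390 ≈ 0.00041841
(14 - 1865) + c = (14 - 1865) + 1/2390 = -1851 + 1/2390 = -4423889/2390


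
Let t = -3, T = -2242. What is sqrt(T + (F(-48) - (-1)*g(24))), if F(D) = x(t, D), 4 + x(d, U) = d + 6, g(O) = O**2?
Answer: I*sqrt(1667) ≈ 40.829*I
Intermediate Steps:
x(d, U) = 2 + d (x(d, U) = -4 + (d + 6) = -4 + (6 + d) = 2 + d)
F(D) = -1 (F(D) = 2 - 3 = -1)
sqrt(T + (F(-48) - (-1)*g(24))) = sqrt(-2242 + (-1 - (-1)*24**2)) = sqrt(-2242 + (-1 - (-1)*576)) = sqrt(-2242 + (-1 - 1*(-576))) = sqrt(-2242 + (-1 + 576)) = sqrt(-2242 + 575) = sqrt(-1667) = I*sqrt(1667)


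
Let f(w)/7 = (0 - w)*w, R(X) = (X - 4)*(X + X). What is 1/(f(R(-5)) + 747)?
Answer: -1/55953 ≈ -1.7872e-5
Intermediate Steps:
R(X) = 2*X*(-4 + X) (R(X) = (-4 + X)*(2*X) = 2*X*(-4 + X))
f(w) = -7*w² (f(w) = 7*((0 - w)*w) = 7*((-w)*w) = 7*(-w²) = -7*w²)
1/(f(R(-5)) + 747) = 1/(-7*100*(-4 - 5)² + 747) = 1/(-7*(2*(-5)*(-9))² + 747) = 1/(-7*90² + 747) = 1/(-7*8100 + 747) = 1/(-56700 + 747) = 1/(-55953) = -1/55953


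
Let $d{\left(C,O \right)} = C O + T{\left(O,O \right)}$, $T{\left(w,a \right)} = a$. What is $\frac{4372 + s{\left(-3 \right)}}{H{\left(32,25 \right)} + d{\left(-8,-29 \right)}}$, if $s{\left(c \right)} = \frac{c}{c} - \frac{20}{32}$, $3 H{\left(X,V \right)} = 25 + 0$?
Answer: $\frac{104937}{5072} \approx 20.689$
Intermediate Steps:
$H{\left(X,V \right)} = \frac{25}{3}$ ($H{\left(X,V \right)} = \frac{25 + 0}{3} = \frac{1}{3} \cdot 25 = \frac{25}{3}$)
$d{\left(C,O \right)} = O + C O$ ($d{\left(C,O \right)} = C O + O = O + C O$)
$s{\left(c \right)} = \frac{3}{8}$ ($s{\left(c \right)} = 1 - \frac{5}{8} = \frac{3}{8}$)
$\frac{4372 + s{\left(-3 \right)}}{H{\left(32,25 \right)} + d{\left(-8,-29 \right)}} = \frac{4372 + \frac{3}{8}}{\frac{25}{3} - 29 \left(1 - 8\right)} = \frac{34979}{8 \left(\frac{25}{3} - -203\right)} = \frac{34979}{8 \left(\frac{25}{3} + 203\right)} = \frac{34979}{8 \cdot \frac{634}{3}} = \frac{34979}{8} \cdot \frac{3}{634} = \frac{104937}{5072}$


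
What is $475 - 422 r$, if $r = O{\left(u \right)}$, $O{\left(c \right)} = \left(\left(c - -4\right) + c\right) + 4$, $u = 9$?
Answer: $-10497$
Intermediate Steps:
$O{\left(c \right)} = 8 + 2 c$ ($O{\left(c \right)} = \left(\left(c + 4\right) + c\right) + 4 = \left(\left(4 + c\right) + c\right) + 4 = \left(4 + 2 c\right) + 4 = 8 + 2 c$)
$r = 26$ ($r = 8 + 2 \cdot 9 = 8 + 18 = 26$)
$475 - 422 r = 475 - 10972 = -10497$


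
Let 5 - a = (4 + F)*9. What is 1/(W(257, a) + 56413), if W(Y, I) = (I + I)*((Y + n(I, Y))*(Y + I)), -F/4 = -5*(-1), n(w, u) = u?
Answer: 1/62244245 ≈ 1.6066e-8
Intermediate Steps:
F = -20 (F = -(-20)*(-1) = -4*5 = -20)
a = 149 (a = 5 - (4 - 20)*9 = 5 - (-16)*9 = 5 - 1*(-144) = 5 + 144 = 149)
W(Y, I) = 4*I*Y*(I + Y) (W(Y, I) = (I + I)*((Y + Y)*(Y + I)) = (2*I)*((2*Y)*(I + Y)) = (2*I)*(2*Y*(I + Y)) = 4*I*Y*(I + Y))
1/(W(257, a) + 56413) = 1/(4*149*257*(149 + 257) + 56413) = 1/(4*149*257*406 + 56413) = 1/(62187832 + 56413) = 1/62244245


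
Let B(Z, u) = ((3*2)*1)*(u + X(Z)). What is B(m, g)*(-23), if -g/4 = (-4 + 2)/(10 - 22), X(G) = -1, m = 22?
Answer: 230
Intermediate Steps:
g = -⅔ (g = -4*(-4 + 2)/(10 - 22) = -(-8)/(-12) = -(-8)*(-1)/12 = -4*⅙ = -⅔ ≈ -0.66667)
B(Z, u) = -6 + 6*u (B(Z, u) = ((3*2)*1)*(u - 1) = (6*1)*(-1 + u) = 6*(-1 + u) = -6 + 6*u)
B(m, g)*(-23) = (-6 + 6*(-⅔))*(-23) = (-6 - 4)*(-23) = -10*(-23) = 230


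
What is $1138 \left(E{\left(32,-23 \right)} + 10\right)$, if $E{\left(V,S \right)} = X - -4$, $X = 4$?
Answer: $20484$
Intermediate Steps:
$E{\left(V,S \right)} = 8$ ($E{\left(V,S \right)} = 4 - -4 = 4 + 4 = 8$)
$1138 \left(E{\left(32,-23 \right)} + 10\right) = 1138 \left(8 + 10\right) = 1138 \cdot 18 = 20484$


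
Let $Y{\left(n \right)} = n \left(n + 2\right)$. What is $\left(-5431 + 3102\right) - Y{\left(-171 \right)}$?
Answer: $-31228$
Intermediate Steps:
$Y{\left(n \right)} = n \left(2 + n\right)$
$\left(-5431 + 3102\right) - Y{\left(-171 \right)} = \left(-5431 + 3102\right) - - 171 \left(2 - 171\right) = -2329 - \left(-171\right) \left(-169\right) = -2329 - 28899 = -31228$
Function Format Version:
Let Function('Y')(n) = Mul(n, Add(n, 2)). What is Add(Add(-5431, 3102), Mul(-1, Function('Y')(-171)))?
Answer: -31228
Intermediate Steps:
Function('Y')(n) = Mul(n, Add(2, n))
Add(Add(-5431, 3102), Mul(-1, Function('Y')(-171))) = Add(Add(-5431, 3102), Mul(-1, Mul(-171, Add(2, -171)))) = Add(-2329, Mul(-1, Mul(-171, -169))) = Add(-2329, Mul(-1, 28899)) = Add(-2329, -28899) = -31228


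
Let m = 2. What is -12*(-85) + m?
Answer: 1022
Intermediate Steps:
-12*(-85) + m = -12*(-85) + 2 = 1020 + 2 = 1022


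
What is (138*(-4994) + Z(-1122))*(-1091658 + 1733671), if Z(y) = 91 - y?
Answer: -441678621467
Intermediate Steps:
(138*(-4994) + Z(-1122))*(-1091658 + 1733671) = (138*(-4994) + (91 - 1*(-1122)))*(-1091658 + 1733671) = (-689172 + (91 + 1122))*642013 = (-689172 + 1213)*642013 = -687959*642013 = -441678621467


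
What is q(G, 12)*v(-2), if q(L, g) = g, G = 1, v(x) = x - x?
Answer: 0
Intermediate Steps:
v(x) = 0
q(G, 12)*v(-2) = 12*0 = 0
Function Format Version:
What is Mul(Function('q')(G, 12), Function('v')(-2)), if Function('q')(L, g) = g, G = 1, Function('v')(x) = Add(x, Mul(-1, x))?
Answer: 0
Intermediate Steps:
Function('v')(x) = 0
Mul(Function('q')(G, 12), Function('v')(-2)) = Mul(12, 0) = 0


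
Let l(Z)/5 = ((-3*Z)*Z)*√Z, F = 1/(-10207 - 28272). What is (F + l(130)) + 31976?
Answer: 1230404503/38479 - 253500*√130 ≈ -2.8584e+6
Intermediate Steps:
F = -1/38479 (F = 1/(-38479) = -1/38479 ≈ -2.5988e-5)
l(Z) = -15*Z^(5/2) (l(Z) = 5*(((-3*Z)*Z)*√Z) = 5*((-3*Z²)*√Z) = 5*(-3*Z^(5/2)) = -15*Z^(5/2))
(F + l(130)) + 31976 = (-1/38479 - 253500*√130) + 31976 = 1230404503/38479 - 253500*√130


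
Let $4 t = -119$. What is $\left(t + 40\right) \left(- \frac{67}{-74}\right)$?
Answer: $\frac{2747}{296} \approx 9.2804$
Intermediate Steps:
$t = - \frac{119}{4}$ ($t = \frac{1}{4} \left(-119\right) = - \frac{119}{4} \approx -29.75$)
$\left(t + 40\right) \left(- \frac{67}{-74}\right) = \left(- \frac{119}{4} + 40\right) \left(- \frac{67}{-74}\right) = \frac{41 \left(\left(-67\right) \left(- \frac{1}{74}\right)\right)}{4} = \frac{41}{4} \cdot \frac{67}{74} = \frac{2747}{296}$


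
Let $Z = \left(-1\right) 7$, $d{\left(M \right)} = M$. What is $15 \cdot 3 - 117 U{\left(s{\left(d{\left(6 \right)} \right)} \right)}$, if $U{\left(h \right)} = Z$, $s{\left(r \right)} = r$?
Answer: $864$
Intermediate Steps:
$Z = -7$
$U{\left(h \right)} = -7$
$15 \cdot 3 - 117 U{\left(s{\left(d{\left(6 \right)} \right)} \right)} = 15 \cdot 3 - -819 = 45 + 819 = 864$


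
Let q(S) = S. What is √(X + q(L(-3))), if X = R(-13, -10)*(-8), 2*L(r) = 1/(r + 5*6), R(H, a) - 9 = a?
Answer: √2598/18 ≈ 2.8317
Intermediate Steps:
R(H, a) = 9 + a
L(r) = 1/(2*(30 + r)) (L(r) = 1/(2*(r + 5*6)) = 1/(2*(r + 30)) = 1/(2*(30 + r)))
X = 8 (X = (9 - 10)*(-8) = -1*(-8) = 8)
√(X + q(L(-3))) = √(8 + 1/(2*(30 - 3))) = √(8 + (½)/27) = √(8 + (½)*(1/27)) = √(8 + 1/54) = √(433/54) = √2598/18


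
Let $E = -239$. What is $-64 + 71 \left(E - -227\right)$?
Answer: $-916$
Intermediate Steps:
$-64 + 71 \left(E - -227\right) = -64 + 71 \left(-239 - -227\right) = -64 + 71 \left(-239 + 227\right) = -64 + 71 \left(-12\right) = -64 - 852 = -916$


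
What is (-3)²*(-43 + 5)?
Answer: -342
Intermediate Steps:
(-3)²*(-43 + 5) = 9*(-38) = -342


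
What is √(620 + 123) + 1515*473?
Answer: 716595 + √743 ≈ 7.1662e+5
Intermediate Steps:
√(620 + 123) + 1515*473 = √743 + 716595 = 716595 + √743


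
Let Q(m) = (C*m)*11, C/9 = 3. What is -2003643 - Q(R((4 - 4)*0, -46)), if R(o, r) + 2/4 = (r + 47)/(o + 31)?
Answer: -124217253/62 ≈ -2.0035e+6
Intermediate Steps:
C = 27 (C = 9*3 = 27)
R(o, r) = -½ + (47 + r)/(31 + o) (R(o, r) = -½ + (r + 47)/(o + 31) = -½ + (47 + r)/(31 + o))
Q(m) = 297*m (Q(m) = (27*m)*11 = 297*m)
-2003643 - Q(R((4 - 4)*0, -46)) = -2003643 - 297*(63 - (4 - 4)*0 + 2*(-46))/(2*(31 + (4 - 4)*0)) = -2003643 - 297*(63 - 0*0 - 92)/(2*(31 + 0*0)) = -2003643 - 297*(63 - 1*0 - 92)/(2*(31 + 0)) = -2003643 - 297*(½)*(63 + 0 - 92)/31 = -2003643 - 297*(½)*(1/31)*(-29) = -2003643 - 297*(-29)/62 = -2003643 - 1*(-8613/62) = -2003643 + 8613/62 = -124217253/62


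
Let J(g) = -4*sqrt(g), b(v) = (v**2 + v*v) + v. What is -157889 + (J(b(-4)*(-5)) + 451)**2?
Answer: 43272 - 7216*I*sqrt(35) ≈ 43272.0 - 42690.0*I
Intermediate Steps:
b(v) = v + 2*v**2 (b(v) = (v**2 + v**2) + v = 2*v**2 + v = v + 2*v**2)
-157889 + (J(b(-4)*(-5)) + 451)**2 = -157889 + (-4*sqrt(5)*(2*sqrt(1 + 2*(-4))) + 451)**2 = -157889 + (-4*sqrt(5)*(2*sqrt(1 - 8)) + 451)**2 = -157889 + (-4*2*I*sqrt(35) + 451)**2 = -157889 + (-8*I*sqrt(35) + 451)**2 = -157889 + (451 - 8*I*sqrt(35))**2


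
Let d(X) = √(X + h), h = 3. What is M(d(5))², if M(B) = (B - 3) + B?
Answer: 41 - 24*√2 ≈ 7.0589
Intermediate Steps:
d(X) = √(3 + X) (d(X) = √(X + 3) = √(3 + X))
M(B) = -3 + 2*B (M(B) = (-3 + B) + B = -3 + 2*B)
M(d(5))² = (-3 + 2*√(3 + 5))² = (-3 + 2*√8)² = (-3 + 2*(2*√2))² = (-3 + 4*√2)²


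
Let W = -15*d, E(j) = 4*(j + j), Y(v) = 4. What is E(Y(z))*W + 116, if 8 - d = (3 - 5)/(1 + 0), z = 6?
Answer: -4684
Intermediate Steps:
d = 10 (d = 8 - (3 - 5)/(1 + 0) = 8 - (-2)/1 = 8 - (-2) = 8 - 1*(-2) = 8 + 2 = 10)
E(j) = 8*j (E(j) = 4*(2*j) = 8*j)
W = -150 (W = -15*10 = -150)
E(Y(z))*W + 116 = (8*4)*(-150) + 116 = 32*(-150) + 116 = -4800 + 116 = -4684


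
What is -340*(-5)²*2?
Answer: -17000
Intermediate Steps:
-340*(-5)²*2 = -8500*2 = -340*50 = -17000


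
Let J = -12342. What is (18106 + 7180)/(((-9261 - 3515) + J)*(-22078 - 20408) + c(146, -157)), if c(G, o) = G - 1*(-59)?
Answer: 25286/1067163553 ≈ 2.3695e-5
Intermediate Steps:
c(G, o) = 59 + G (c(G, o) = G + 59 = 59 + G)
(18106 + 7180)/(((-9261 - 3515) + J)*(-22078 - 20408) + c(146, -157)) = (18106 + 7180)/(((-9261 - 3515) - 12342)*(-22078 - 20408) + (59 + 146)) = 25286/((-12776 - 12342)*(-42486) + 205) = 25286/(-25118*(-42486) + 205) = 25286/(1067163348 + 205) = 25286/1067163553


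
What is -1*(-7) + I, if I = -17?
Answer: -10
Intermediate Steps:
-1*(-7) + I = -1*(-7) - 17 = 7 - 17 = -10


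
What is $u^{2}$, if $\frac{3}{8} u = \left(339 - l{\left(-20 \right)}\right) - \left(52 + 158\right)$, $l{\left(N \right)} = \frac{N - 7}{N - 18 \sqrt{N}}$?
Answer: $\frac{2 \left(2634696 \sqrt{5} + 11257319 i\right)}{5 \left(9 \sqrt{5} + 38 i\right)} \approx 1.1819 \cdot 10^{5} + 579.24 i$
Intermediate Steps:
$l{\left(N \right)} = \frac{-7 + N}{N - 18 \sqrt{N}}$
$u = 344 - \frac{72}{20 + 36 i \sqrt{5}}$ ($u = \frac{8 \left(\left(339 - \frac{7 - -20}{\left(-1\right) \left(-20\right) + 18 \sqrt{-20}}\right) - \left(52 + 158\right)\right)}{3} = \frac{8 \left(\left(339 - \frac{7 + 20}{20 + 18 \cdot 2 i \sqrt{5}}\right) - 210\right)}{3} = \frac{8 \left(\left(339 - \frac{1}{20 + 36 i \sqrt{5}} \cdot 27\right) - 210\right)}{3} = \frac{8 \left(\left(339 - \frac{27}{20 + 36 i \sqrt{5}}\right) - 210\right)}{3} = \frac{8 \left(129 - \frac{27}{20 + 36 i \sqrt{5}}\right)}{3} = 344 - \frac{72}{20 + 36 i \sqrt{5}} \approx 343.79 + 0.84243 i$)
$u^{2} = \left(\frac{14783}{43} + \frac{81 i \sqrt{5}}{215}\right)^{2}$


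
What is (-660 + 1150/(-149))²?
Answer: 9898260100/22201 ≈ 4.4585e+5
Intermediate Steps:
(-660 + 1150/(-149))² = (-660 + 1150*(-1/149))² = (-660 - 1150/149)² = (-99490/149)² = 9898260100/22201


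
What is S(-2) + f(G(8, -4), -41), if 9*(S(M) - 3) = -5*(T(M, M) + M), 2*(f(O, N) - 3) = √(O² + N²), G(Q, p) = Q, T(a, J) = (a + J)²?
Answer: -16/9 + √1745/2 ≈ 19.109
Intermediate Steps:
T(a, J) = (J + a)²
f(O, N) = 3 + √(N² + O²)/2 (f(O, N) = 3 + √(O² + N²)/2 = 3 + √(N² + O²)/2)
S(M) = 3 - 20*M²/9 - 5*M/9 (S(M) = 3 + (-5*((M + M)² + M))/9 = 3 + (-5*((2*M)² + M))/9 = 3 + (-5*(4*M² + M))/9 = 3 + (-5*(M + 4*M²))/9 = 3 + (-20*M² - 5*M)/9 = 3 + (-20*M²/9 - 5*M/9) = 3 - 20*M²/9 - 5*M/9)
S(-2) + f(G(8, -4), -41) = (3 - 20/9*(-2)² - 5/9*(-2)) + (3 + √((-41)² + 8²)/2) = (3 - 20/9*4 + 10/9) + (3 + √(1681 + 64)/2) = (3 - 80/9 + 10/9) + (3 + √1745/2) = -43/9 + (3 + √1745/2) = -16/9 + √1745/2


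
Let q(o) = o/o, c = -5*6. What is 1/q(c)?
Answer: 1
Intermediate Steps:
c = -30
q(o) = 1
1/q(c) = 1/1 = 1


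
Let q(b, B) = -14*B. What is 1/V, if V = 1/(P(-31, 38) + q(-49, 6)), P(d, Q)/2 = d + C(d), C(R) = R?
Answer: -208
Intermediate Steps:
P(d, Q) = 4*d (P(d, Q) = 2*(d + d) = 2*(2*d) = 4*d)
V = -1/208 (V = 1/(4*(-31) - 14*6) = 1/(-124 - 84) = 1/(-208) = -1/208 ≈ -0.0048077)
1/V = 1/(-1/208) = -208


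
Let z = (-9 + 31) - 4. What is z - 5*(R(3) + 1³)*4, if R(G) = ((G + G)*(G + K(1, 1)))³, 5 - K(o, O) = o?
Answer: -1481762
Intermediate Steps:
K(o, O) = 5 - o
z = 18 (z = 22 - 4 = 18)
R(G) = 8*G³*(4 + G)³ (R(G) = ((G + G)*(G + (5 - 1*1)))³ = ((2*G)*(G + (5 - 1)))³ = ((2*G)*(G + 4))³ = ((2*G)*(4 + G))³ = (2*G*(4 + G))³ = 8*G³*(4 + G)³)
z - 5*(R(3) + 1³)*4 = 18 - 5*(8*3³*(4 + 3)³ + 1³)*4 = 18 - 5*(8*27*7³ + 1)*4 = 18 - 5*(8*27*343 + 1)*4 = 18 - 5*(74088 + 1)*4 = 18 - 5*74089*4 = 18 - 370445*4 = 18 - 1481780 = -1481762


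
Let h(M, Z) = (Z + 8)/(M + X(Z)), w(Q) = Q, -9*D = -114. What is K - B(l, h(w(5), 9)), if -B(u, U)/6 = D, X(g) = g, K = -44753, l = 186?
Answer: -44677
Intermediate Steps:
D = 38/3 (D = -⅑*(-114) = 38/3 ≈ 12.667)
h(M, Z) = (8 + Z)/(M + Z) (h(M, Z) = (Z + 8)/(M + Z) = (8 + Z)/(M + Z))
B(u, U) = -76 (B(u, U) = -6*38/3 = -76)
K - B(l, h(w(5), 9)) = -44753 - 1*(-76) = -44753 + 76 = -44677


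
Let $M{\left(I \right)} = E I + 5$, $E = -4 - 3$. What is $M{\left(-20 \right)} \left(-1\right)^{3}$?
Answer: $-145$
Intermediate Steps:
$E = -7$ ($E = -4 - 3 = -7$)
$M{\left(I \right)} = 5 - 7 I$ ($M{\left(I \right)} = - 7 I + 5 = 5 - 7 I$)
$M{\left(-20 \right)} \left(-1\right)^{3} = \left(5 - -140\right) \left(-1\right)^{3} = \left(5 + 140\right) \left(-1\right) = 145 \left(-1\right) = -145$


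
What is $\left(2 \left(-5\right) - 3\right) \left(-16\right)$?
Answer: $208$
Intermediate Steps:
$\left(2 \left(-5\right) - 3\right) \left(-16\right) = \left(-10 - 3\right) \left(-16\right) = \left(-13\right) \left(-16\right) = 208$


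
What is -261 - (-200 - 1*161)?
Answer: 100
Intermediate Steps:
-261 - (-200 - 1*161) = -261 - (-200 - 161) = -261 - 1*(-361) = -261 + 361 = 100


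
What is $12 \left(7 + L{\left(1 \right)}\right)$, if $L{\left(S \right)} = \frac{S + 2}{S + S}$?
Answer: $102$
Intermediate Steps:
$L{\left(S \right)} = \frac{2 + S}{2 S}$
$12 \left(7 + L{\left(1 \right)}\right) = 12 \left(7 + \frac{2 + 1}{2 \cdot 1}\right) = 12 \left(7 + \frac{1}{2} \cdot 1 \cdot 3\right) = 12 \left(7 + \frac{3}{2}\right) = 12 \cdot \frac{17}{2} = 102$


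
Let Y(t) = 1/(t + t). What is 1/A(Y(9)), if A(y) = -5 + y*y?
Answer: -324/1619 ≈ -0.20012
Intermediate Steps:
Y(t) = 1/(2*t)
A(y) = -5 + y²
1/A(Y(9)) = 1/(-5 + ((½)/9)²) = 1/(-5 + ((½)*(⅑))²) = 1/(-5 + (1/18)²) = 1/(-5 + 1/324) = 1/(-1619/324) = -324/1619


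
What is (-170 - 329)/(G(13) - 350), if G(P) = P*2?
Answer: 499/324 ≈ 1.5401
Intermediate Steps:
G(P) = 2*P
(-170 - 329)/(G(13) - 350) = (-170 - 329)/(2*13 - 350) = -499/(26 - 350) = -499/(-324) = -499*(-1/324) = 499/324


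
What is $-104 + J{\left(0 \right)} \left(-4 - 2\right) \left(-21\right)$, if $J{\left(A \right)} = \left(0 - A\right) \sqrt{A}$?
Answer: $-104$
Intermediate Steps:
$J{\left(A \right)} = - A^{\frac{3}{2}}$ ($J{\left(A \right)} = - A \sqrt{A} = - A^{\frac{3}{2}}$)
$-104 + J{\left(0 \right)} \left(-4 - 2\right) \left(-21\right) = -104 + - 0^{\frac{3}{2}} \left(-4 - 2\right) \left(-21\right) = -104 + \left(-1\right) 0 \left(-6\right) \left(-21\right) = -104 + 0 \left(-6\right) \left(-21\right) = -104 + 0 \left(-21\right) = -104 + 0 = -104$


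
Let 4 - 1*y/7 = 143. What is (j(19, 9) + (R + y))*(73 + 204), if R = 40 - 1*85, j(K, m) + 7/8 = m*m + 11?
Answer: -2053955/8 ≈ -2.5674e+5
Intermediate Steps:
j(K, m) = 81/8 + m² (j(K, m) = -7/8 + (m*m + 11) = -7/8 + (m² + 11) = -7/8 + (11 + m²) = 81/8 + m²)
y = -973 (y = 28 - 7*143 = 28 - 1001 = -973)
R = -45 (R = 40 - 85 = -45)
(j(19, 9) + (R + y))*(73 + 204) = ((81/8 + 9²) + (-45 - 973))*(73 + 204) = ((81/8 + 81) - 1018)*277 = (729/8 - 1018)*277 = -7415/8*277 = -2053955/8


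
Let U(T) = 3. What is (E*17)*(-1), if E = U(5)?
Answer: -51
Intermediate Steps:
E = 3
(E*17)*(-1) = (3*17)*(-1) = 51*(-1) = -51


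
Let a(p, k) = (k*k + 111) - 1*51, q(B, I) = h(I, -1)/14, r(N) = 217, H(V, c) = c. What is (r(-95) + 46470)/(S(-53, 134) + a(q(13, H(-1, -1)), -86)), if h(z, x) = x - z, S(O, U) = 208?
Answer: 46687/7664 ≈ 6.0917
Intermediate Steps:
q(B, I) = -1/14 - I/14 (q(B, I) = (-1 - I)/14 = (-1 - I)*(1/14) = -1/14 - I/14)
a(p, k) = 60 + k² (a(p, k) = (k² + 111) - 51 = (111 + k²) - 51 = 60 + k²)
(r(-95) + 46470)/(S(-53, 134) + a(q(13, H(-1, -1)), -86)) = (217 + 46470)/(208 + (60 + (-86)²)) = 46687/(208 + (60 + 7396)) = 46687/(208 + 7456) = 46687/7664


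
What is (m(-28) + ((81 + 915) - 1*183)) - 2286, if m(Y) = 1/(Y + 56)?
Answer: -41243/28 ≈ -1473.0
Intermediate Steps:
m(Y) = 1/(56 + Y)
(m(-28) + ((81 + 915) - 1*183)) - 2286 = (1/(56 - 28) + ((81 + 915) - 1*183)) - 2286 = (1/28 + (996 - 183)) - 2286 = (1/28 + 813) - 2286 = 22765/28 - 2286 = -41243/28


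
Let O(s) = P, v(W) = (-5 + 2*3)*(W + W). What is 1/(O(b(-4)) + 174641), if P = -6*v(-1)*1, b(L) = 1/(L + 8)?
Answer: 1/174653 ≈ 5.7256e-6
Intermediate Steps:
v(W) = 2*W (v(W) = (-5 + 6)*(2*W) = 1*(2*W) = 2*W)
b(L) = 1/(8 + L)
P = 12 (P = -12*(-1)*1 = -6*(-2)*1 = 12*1 = 12)
O(s) = 12
1/(O(b(-4)) + 174641) = 1/(12 + 174641) = 1/174653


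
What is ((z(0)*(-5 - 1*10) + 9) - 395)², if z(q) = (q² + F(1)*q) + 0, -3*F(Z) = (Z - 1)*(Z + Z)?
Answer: 148996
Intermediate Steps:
F(Z) = -2*Z*(-1 + Z)/3 (F(Z) = -(Z - 1)*(Z + Z)/3 = -(-1 + Z)*2*Z/3 = -2*Z*(-1 + Z)/3)
z(q) = q² (z(q) = (q² + ((⅔)*1*(1 - 1*1))*q) + 0 = (q² + ((⅔)*1*(1 - 1))*q) + 0 = (q² + ((⅔)*1*0)*q) + 0 = (q² + 0*q) + 0 = (q² + 0) + 0 = q² + 0 = q²)
((z(0)*(-5 - 1*10) + 9) - 395)² = ((0²*(-5 - 1*10) + 9) - 395)² = ((0*(-5 - 10) + 9) - 395)² = ((0*(-15) + 9) - 395)² = ((0 + 9) - 395)² = (9 - 395)² = (-386)² = 148996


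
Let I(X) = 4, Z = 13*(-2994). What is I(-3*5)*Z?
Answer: -155688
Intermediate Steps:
Z = -38922
I(-3*5)*Z = 4*(-38922) = -155688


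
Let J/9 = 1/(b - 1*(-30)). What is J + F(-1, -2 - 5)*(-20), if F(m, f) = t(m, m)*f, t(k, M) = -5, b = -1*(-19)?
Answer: -34291/49 ≈ -699.82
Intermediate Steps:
b = 19
J = 9/49 (J = 9/(19 - 1*(-30)) = 9/(19 + 30) = 9/49 ≈ 0.18367)
F(m, f) = -5*f
J + F(-1, -2 - 5)*(-20) = 9/49 - 5*(-2 - 5)*(-20) = 9/49 - 5*(-7)*(-20) = 9/49 + 35*(-20) = 9/49 - 700 = -34291/49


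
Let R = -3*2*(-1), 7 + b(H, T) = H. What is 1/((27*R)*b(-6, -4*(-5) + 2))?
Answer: -1/2106 ≈ -0.00047483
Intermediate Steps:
b(H, T) = -7 + H
R = 6 (R = -6*(-1) = 6)
1/((27*R)*b(-6, -4*(-5) + 2)) = 1/((27*6)*(-7 - 6)) = 1/(162*(-13)) = 1/(-2106) = -1/2106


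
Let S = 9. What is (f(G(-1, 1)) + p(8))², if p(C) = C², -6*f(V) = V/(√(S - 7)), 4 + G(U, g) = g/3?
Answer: 2654329/648 + 352*√2/9 ≈ 4151.5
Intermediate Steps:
G(U, g) = -4 + g/3
f(V) = -V*√2/12 (f(V) = -V/(6*(√(9 - 7))) = -V/(6*(√2)) = -V*√2/2/6 = -V*√2/12)
(f(G(-1, 1)) + p(8))² = (-(-4 + (⅓)*1)*√2/12 + 8²)² = (-(-4 + ⅓)*√2/12 + 64)² = (-1/12*(-11/3)*√2 + 64)² = (11*√2/36 + 64)² = (64 + 11*√2/36)²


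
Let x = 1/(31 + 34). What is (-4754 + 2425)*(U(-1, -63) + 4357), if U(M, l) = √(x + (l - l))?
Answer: -10147453 - 2329*√65/65 ≈ -1.0148e+7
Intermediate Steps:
x = 1/65 ≈ 0.015385
U(M, l) = √65/65 (U(M, l) = √(1/65 + (l - l)) = √(1/65 + 0) = √(1/65) = √65/65)
(-4754 + 2425)*(U(-1, -63) + 4357) = (-4754 + 2425)*(√65/65 + 4357) = -2329*(4357 + √65/65) = -10147453 - 2329*√65/65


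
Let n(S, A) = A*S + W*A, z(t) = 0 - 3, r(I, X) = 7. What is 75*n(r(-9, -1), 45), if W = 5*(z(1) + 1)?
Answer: -10125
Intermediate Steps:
z(t) = -3
W = -10 (W = 5*(-3 + 1) = 5*(-2) = -10)
n(S, A) = -10*A + A*S (n(S, A) = A*S - 10*A = -10*A + A*S)
75*n(r(-9, -1), 45) = 75*(45*(-10 + 7)) = 75*(45*(-3)) = 75*(-135) = -10125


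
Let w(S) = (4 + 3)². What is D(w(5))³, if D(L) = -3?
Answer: -27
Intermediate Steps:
w(S) = 49 (w(S) = 7² = 49)
D(w(5))³ = (-3)³ = -27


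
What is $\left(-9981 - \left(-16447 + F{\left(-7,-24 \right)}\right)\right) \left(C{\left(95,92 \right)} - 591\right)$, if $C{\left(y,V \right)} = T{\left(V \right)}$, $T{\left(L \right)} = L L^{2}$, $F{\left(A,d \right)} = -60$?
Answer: $5077861022$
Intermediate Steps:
$T{\left(L \right)} = L^{3}$
$C{\left(y,V \right)} = V^{3}$
$\left(-9981 - \left(-16447 + F{\left(-7,-24 \right)}\right)\right) \left(C{\left(95,92 \right)} - 591\right) = \left(-9981 + \left(16447 - -60\right)\right) \left(92^{3} - 591\right) = \left(-9981 + \left(16447 + 60\right)\right) \left(778688 - 591\right) = \left(-9981 + 16507\right) 778097 = 6526 \cdot 778097 = 5077861022$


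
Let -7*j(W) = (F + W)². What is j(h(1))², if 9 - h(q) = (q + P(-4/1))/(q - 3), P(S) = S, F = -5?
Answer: 625/784 ≈ 0.79719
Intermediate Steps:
h(q) = 9 - (-4 + q)/(-3 + q) (h(q) = 9 - (q - 4/1)/(q - 3) = 9 - (q - 4*1)/(-3 + q) = 9 - (q - 4)/(-3 + q) = 9 - (-4 + q)/(-3 + q))
j(W) = -(-5 + W)²/7
j(h(1))² = (-(-5 + (-23 + 8*1)/(-3 + 1))²/7)² = (-(-5 + (-23 + 8)/(-2))²/7)² = (-(-5 - ½*(-15))²/7)² = (-(-5 + 15/2)²/7)² = (-(5/2)²/7)² = (-⅐*25/4)² = (-25/28)² = 625/784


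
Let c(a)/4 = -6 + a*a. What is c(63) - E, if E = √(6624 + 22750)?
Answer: 15852 - √29374 ≈ 15681.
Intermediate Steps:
c(a) = -24 + 4*a² (c(a) = 4*(-6 + a*a) = 4*(-6 + a²) = -24 + 4*a²)
E = √29374 ≈ 171.39
c(63) - E = (-24 + 4*63²) - √29374 = (-24 + 4*3969) - √29374 = (-24 + 15876) - √29374 = 15852 - √29374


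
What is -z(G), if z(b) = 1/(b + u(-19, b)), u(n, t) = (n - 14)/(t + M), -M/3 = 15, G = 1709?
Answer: -1664/2843743 ≈ -0.00058514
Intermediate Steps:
M = -45 (M = -3*15 = -45)
u(n, t) = (-14 + n)/(-45 + t) (u(n, t) = (n - 14)/(t - 45) = (-14 + n)/(-45 + t))
z(b) = 1/(b - 33/(-45 + b)) (z(b) = 1/(b + (-14 - 19)/(-45 + b)) = 1/(b - 33/(-45 + b)))
-z(G) = -(-45 + 1709)/(-33 + 1709*(-45 + 1709)) = -1664/(-33 + 1709*1664) = -1664/(-33 + 2843776) = -1664/2843743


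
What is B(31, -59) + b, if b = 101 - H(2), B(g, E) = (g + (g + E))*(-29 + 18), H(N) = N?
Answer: 66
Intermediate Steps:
B(g, E) = -22*g - 11*E (B(g, E) = (g + (E + g))*(-11) = (E + 2*g)*(-11) = -22*g - 11*E)
b = 99 (b = 101 - 1*2 = 101 - 2 = 99)
B(31, -59) + b = (-22*31 - 11*(-59)) + 99 = (-682 + 649) + 99 = -33 + 99 = 66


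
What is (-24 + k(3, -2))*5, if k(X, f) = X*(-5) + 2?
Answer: -185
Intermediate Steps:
k(X, f) = 2 - 5*X (k(X, f) = -5*X + 2 = 2 - 5*X)
(-24 + k(3, -2))*5 = (-24 + (2 - 5*3))*5 = (-24 + (2 - 15))*5 = (-24 - 13)*5 = -37*5 = -185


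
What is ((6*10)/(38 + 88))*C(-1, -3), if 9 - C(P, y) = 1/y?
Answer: 40/9 ≈ 4.4444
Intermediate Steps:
C(P, y) = 9 - 1/y
((6*10)/(38 + 88))*C(-1, -3) = ((6*10)/(38 + 88))*(9 - 1/(-3)) = (60/126)*(9 - 1*(-⅓)) = (60*(1/126))*(9 + ⅓) = (10/21)*(28/3) = 40/9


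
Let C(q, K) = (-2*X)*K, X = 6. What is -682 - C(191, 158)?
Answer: 1214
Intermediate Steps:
C(q, K) = -12*K (C(q, K) = (-2*6)*K = -12*K)
-682 - C(191, 158) = -682 - (-12)*158 = -682 - 1*(-1896) = -682 + 1896 = 1214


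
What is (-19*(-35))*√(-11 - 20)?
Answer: 665*I*√31 ≈ 3702.6*I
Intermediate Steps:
(-19*(-35))*√(-11 - 20) = 665*√(-31) = 665*(I*√31) = 665*I*√31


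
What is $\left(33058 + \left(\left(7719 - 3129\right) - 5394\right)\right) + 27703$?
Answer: $59957$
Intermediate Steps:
$\left(33058 + \left(\left(7719 - 3129\right) - 5394\right)\right) + 27703 = \left(33058 + \left(4590 - 5394\right)\right) + 27703 = \left(33058 - 804\right) + 27703 = 32254 + 27703 = 59957$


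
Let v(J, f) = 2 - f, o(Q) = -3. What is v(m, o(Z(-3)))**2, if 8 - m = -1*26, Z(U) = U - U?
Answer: 25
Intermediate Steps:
Z(U) = 0
m = 34 (m = 8 - (-1)*26 = 8 - 1*(-26) = 8 + 26 = 34)
v(m, o(Z(-3)))**2 = (2 - 1*(-3))**2 = (2 + 3)**2 = 5**2 = 25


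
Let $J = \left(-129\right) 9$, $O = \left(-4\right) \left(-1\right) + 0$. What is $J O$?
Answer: $-4644$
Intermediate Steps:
$O = 4$ ($O = 4 + 0 = 4$)
$J = -1161$
$J O = \left(-1161\right) 4 = -4644$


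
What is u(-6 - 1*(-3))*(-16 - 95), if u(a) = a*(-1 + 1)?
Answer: 0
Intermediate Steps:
u(a) = 0 (u(a) = a*0 = 0)
u(-6 - 1*(-3))*(-16 - 95) = 0*(-16 - 95) = 0*(-111) = 0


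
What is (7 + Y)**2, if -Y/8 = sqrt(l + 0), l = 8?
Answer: 561 - 224*sqrt(2) ≈ 244.22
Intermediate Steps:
Y = -16*sqrt(2) (Y = -8*sqrt(8 + 0) = -16*sqrt(2) ≈ -22.627)
(7 + Y)**2 = (7 - 16*sqrt(2))**2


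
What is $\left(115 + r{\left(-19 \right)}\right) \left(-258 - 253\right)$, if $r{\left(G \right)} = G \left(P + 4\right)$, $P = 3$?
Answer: $9198$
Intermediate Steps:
$r{\left(G \right)} = 7 G$ ($r{\left(G \right)} = G \left(3 + 4\right) = G 7 = 7 G$)
$\left(115 + r{\left(-19 \right)}\right) \left(-258 - 253\right) = \left(115 + 7 \left(-19\right)\right) \left(-258 - 253\right) = \left(115 - 133\right) \left(-511\right) = \left(-18\right) \left(-511\right) = 9198$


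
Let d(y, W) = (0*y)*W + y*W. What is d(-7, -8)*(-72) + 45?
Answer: -3987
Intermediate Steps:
d(y, W) = W*y (d(y, W) = 0*W + W*y = 0 + W*y = W*y)
d(-7, -8)*(-72) + 45 = -8*(-7)*(-72) + 45 = 56*(-72) + 45 = -4032 + 45 = -3987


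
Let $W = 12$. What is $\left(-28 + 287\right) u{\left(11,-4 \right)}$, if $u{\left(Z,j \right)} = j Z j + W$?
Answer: $48692$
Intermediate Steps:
$u{\left(Z,j \right)} = 12 + Z j^{2}$ ($u{\left(Z,j \right)} = j Z j + 12 = Z j j + 12 = Z j^{2} + 12 = 12 + Z j^{2}$)
$\left(-28 + 287\right) u{\left(11,-4 \right)} = \left(-28 + 287\right) \left(12 + 11 \left(-4\right)^{2}\right) = 259 \left(12 + 11 \cdot 16\right) = 259 \left(12 + 176\right) = 259 \cdot 188 = 48692$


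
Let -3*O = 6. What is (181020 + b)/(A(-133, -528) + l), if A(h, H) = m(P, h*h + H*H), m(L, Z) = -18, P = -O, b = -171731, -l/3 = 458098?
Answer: -9289/1374312 ≈ -0.0067590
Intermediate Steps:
O = -2 (O = -1/3*6 = -2)
l = -1374294 (l = -3*458098 = -1374294)
P = 2 (P = -1*(-2) = 2)
A(h, H) = -18
(181020 + b)/(A(-133, -528) + l) = (181020 - 171731)/(-18 - 1374294) = 9289/(-1374312) = 9289*(-1/1374312) = -9289/1374312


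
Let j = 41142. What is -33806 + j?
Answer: 7336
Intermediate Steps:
-33806 + j = -33806 + 41142 = 7336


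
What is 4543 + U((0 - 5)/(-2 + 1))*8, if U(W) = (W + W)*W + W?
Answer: 4983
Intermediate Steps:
U(W) = W + 2*W**2 (U(W) = (2*W)*W + W = 2*W**2 + W = W + 2*W**2)
4543 + U((0 - 5)/(-2 + 1))*8 = 4543 + (((0 - 5)/(-2 + 1))*(1 + 2*((0 - 5)/(-2 + 1))))*8 = 4543 + ((-5/(-1))*(1 + 2*(-5/(-1))))*8 = 4543 + ((-5*(-1))*(1 + 2*(-5*(-1))))*8 = 4543 + (5*(1 + 2*5))*8 = 4543 + (5*(1 + 10))*8 = 4543 + (5*11)*8 = 4543 + 55*8 = 4543 + 440 = 4983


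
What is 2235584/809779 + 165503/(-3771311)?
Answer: 8297061676787/3053928450269 ≈ 2.7169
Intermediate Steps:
2235584/809779 + 165503/(-3771311) = 2235584*(1/809779) + 165503*(-1/3771311) = 2235584/809779 - 165503/3771311 = 8297061676787/3053928450269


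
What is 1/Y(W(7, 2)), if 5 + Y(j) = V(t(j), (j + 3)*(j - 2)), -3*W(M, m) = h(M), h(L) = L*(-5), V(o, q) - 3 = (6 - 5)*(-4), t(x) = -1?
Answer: -⅙ ≈ -0.16667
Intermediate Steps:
V(o, q) = -1 (V(o, q) = 3 + (6 - 5)*(-4) = 3 + 1*(-4) = 3 - 4 = -1)
h(L) = -5*L
W(M, m) = 5*M/3 (W(M, m) = -(-5)*M/3 = 5*M/3)
Y(j) = -6 (Y(j) = -5 - 1 = -6)
1/Y(W(7, 2)) = 1/(-6) = -⅙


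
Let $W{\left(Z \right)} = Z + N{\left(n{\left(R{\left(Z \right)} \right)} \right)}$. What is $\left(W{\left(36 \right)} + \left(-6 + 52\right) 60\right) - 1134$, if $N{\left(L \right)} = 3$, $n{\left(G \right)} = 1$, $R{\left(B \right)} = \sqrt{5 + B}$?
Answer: $1665$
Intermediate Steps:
$W{\left(Z \right)} = 3 + Z$ ($W{\left(Z \right)} = Z + 3 = 3 + Z$)
$\left(W{\left(36 \right)} + \left(-6 + 52\right) 60\right) - 1134 = \left(\left(3 + 36\right) + \left(-6 + 52\right) 60\right) - 1134 = \left(39 + 46 \cdot 60\right) - 1134 = \left(39 + 2760\right) - 1134 = 2799 - 1134 = 1665$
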